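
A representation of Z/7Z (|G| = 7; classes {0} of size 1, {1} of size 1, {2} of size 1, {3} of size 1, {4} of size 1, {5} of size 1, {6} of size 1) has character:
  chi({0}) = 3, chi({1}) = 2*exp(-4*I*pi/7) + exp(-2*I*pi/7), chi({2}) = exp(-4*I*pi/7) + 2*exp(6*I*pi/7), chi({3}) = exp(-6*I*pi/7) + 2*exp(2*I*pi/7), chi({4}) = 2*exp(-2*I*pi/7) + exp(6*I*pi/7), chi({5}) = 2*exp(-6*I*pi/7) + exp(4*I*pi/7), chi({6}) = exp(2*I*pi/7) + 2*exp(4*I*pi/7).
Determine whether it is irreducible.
Not irreducible (reducible): <chi, chi> = 5 > 1.

<chi, chi> = (1/|G|) sum_C |C| * |chi(C)|^2 = (1/7)[1*|3|^2 + 1*|2*exp(-4*I*pi/7) + exp(-2*I*pi/7)|^2 + 1*|exp(-4*I*pi/7) + 2*exp(6*I*pi/7)|^2 + 1*|exp(-6*I*pi/7) + 2*exp(2*I*pi/7)|^2 + 1*|2*exp(-2*I*pi/7) + exp(6*I*pi/7)|^2 + 1*|2*exp(-6*I*pi/7) + exp(4*I*pi/7)|^2 + 1*|exp(2*I*pi/7) + 2*exp(4*I*pi/7)|^2]
  = (1/7)[(9) + (5 + 2*exp(-2*I*pi/7) + 2*exp(2*I*pi/7)) + (5 + 2*exp(-4*I*pi/7) + 2*exp(4*I*pi/7)) + (5 + 2*exp(-6*I*pi/7) + 2*exp(6*I*pi/7)) + (5 + 2*exp(-6*I*pi/7) + 2*exp(6*I*pi/7)) + (5 + 2*exp(-4*I*pi/7) + 2*exp(4*I*pi/7)) + (5 + 2*exp(-2*I*pi/7) + 2*exp(2*I*pi/7))] = 35/7 = 5.
(Exp terms are combined using exp(i*s)*conj(exp(i*t)) = exp(i*(s-t)), and sums of them are collapsed using the identity that for every m > 1 the m distinct m-th roots of unity sum to 0, e.g. 1 + exp(2*I*pi/3) + exp(-2*I*pi/3) = 0.)
A character is irreducible iff <chi, chi> = 1, so this representation is reducible.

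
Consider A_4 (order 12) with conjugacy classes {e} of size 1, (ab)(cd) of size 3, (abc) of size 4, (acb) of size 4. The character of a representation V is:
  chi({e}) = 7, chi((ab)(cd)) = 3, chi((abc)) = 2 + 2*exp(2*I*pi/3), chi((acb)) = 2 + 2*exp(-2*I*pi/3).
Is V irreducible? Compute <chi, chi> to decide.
Not irreducible (reducible): <chi, chi> = 9 > 1.

Why: <chi, chi> = (1/|G|) sum_C |C| * |chi(C)|^2 = (1/12)[1*|7|^2 + 3*|3|^2 + 4*|2 + 2*exp(2*I*pi/3)|^2 + 4*|2 + 2*exp(-2*I*pi/3)|^2]
  = (1/12)[(49) + (27) + (16) + (16)] = 108/12 = 9.
(Exp terms are combined using exp(i*s)*conj(exp(i*t)) = exp(i*(s-t)), and sums of them are collapsed using the identity that for every m > 1 the m distinct m-th roots of unity sum to 0, e.g. 1 + exp(2*I*pi/3) + exp(-2*I*pi/3) = 0.)
A character is irreducible iff <chi, chi> = 1, so this representation is reducible.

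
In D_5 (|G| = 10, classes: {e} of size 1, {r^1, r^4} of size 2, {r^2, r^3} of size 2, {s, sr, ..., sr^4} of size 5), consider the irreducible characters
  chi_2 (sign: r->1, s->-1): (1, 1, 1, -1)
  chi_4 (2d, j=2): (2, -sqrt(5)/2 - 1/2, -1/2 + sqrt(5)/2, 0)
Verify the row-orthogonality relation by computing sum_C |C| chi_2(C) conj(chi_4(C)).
Sum = 0; so <chi_2, chi_4> = 0 (distinct irreducibles are orthogonal).

Derivation: Compute term by term over conjugacy classes (|C| * chi_2(C) * conj(chi_4(C))):
  1*(1)*conj(2) + 2*(1)*conj(-sqrt(5)/2 - 1/2) + 2*(1)*conj(-1/2 + sqrt(5)/2) + 5*(-1)*conj(0)
  = (2) + (-sqrt(5) - 1) + (-1 + sqrt(5)) + (0)
  = 0.
Dividing by |G| = 10 gives 0/10 = 0, matching the row-orthogonality relation <chi_2, chi_4> = [chi_2 = chi_4].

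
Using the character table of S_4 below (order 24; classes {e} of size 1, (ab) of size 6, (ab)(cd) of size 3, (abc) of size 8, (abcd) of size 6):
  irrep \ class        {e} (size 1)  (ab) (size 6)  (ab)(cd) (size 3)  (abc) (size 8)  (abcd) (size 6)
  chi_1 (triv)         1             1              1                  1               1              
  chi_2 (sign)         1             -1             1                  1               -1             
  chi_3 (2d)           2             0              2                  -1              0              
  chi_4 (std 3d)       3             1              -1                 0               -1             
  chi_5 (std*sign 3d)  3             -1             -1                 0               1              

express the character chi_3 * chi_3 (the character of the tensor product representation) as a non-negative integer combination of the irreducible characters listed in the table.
chi_3 tensor chi_3 = chi_1 + chi_2 + chi_3 (all other irreducibles have multiplicity 0).

Working: The character of a tensor product is the pointwise product (chi_3 * chi_3)(C) = chi_3(C) * chi_3(C):
  {e}: (2)*(2), (ab): (0)*(0), (ab)(cd): (2)*(2), (abc): (-1)*(-1), (abcd): (0)*(0)
so (chi_3 * chi_3) takes values
  {e} -> 4, (ab) -> 0, (ab)(cd) -> 4, (abc) -> 1, (abcd) -> 0.
Now take the inner product of this character with each irreducible chi from the table, <chi_3*chi_3, chi> = (1/24) sum_C |C| (chi_3*chi_3)(C) conj(chi(C)):
  <chi_3*chi_3, chi_1> = (1/24)[1*(4)*conj(1) + 6*(0)*conj(1) + 3*(4)*conj(1) + 8*(1)*conj(1) + 6*(0)*conj(1)]
      = (1/24)[(4) + (0) + (12) + (8) + (0)] = 24/24 = 1
  <chi_3*chi_3, chi_2> = (1/24)[1*(4)*conj(1) + 6*(0)*conj(-1) + 3*(4)*conj(1) + 8*(1)*conj(1) + 6*(0)*conj(-1)]
      = (1/24)[(4) + (0) + (12) + (8) + (0)] = 24/24 = 1
  <chi_3*chi_3, chi_3> = (1/24)[1*(4)*conj(2) + 6*(0)*conj(0) + 3*(4)*conj(2) + 8*(1)*conj(-1) + 6*(0)*conj(0)]
      = (1/24)[(8) + (0) + (24) + (-8) + (0)] = 24/24 = 1
  <chi_3*chi_3, chi_4> = (1/24)[1*(4)*conj(3) + 6*(0)*conj(1) + 3*(4)*conj(-1) + 8*(1)*conj(0) + 6*(0)*conj(-1)]
      = (1/24)[(12) + (0) + (-12) + (0) + (0)] = 0/24 = 0
  <chi_3*chi_3, chi_5> = (1/24)[1*(4)*conj(3) + 6*(0)*conj(-1) + 3*(4)*conj(-1) + 8*(1)*conj(0) + 6*(0)*conj(1)]
      = (1/24)[(12) + (0) + (-12) + (0) + (0)] = 0/24 = 0
Hence the multiplicities are chi_1: 1, chi_2: 1, chi_3: 1. Dimension check: dim(chi_3)*dim(chi_3) = 2*2 = 4 and sum (mult * dim) = 1*1 + 1*1 + 1*2 = 4.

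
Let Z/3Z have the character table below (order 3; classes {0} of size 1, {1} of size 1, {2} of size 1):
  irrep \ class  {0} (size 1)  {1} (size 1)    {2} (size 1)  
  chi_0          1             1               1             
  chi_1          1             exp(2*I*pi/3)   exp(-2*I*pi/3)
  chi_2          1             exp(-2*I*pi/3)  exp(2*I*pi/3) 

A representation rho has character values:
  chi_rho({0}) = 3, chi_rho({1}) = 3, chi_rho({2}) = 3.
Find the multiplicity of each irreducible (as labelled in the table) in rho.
Multiplicities: chi_0: 3, chi_1: 0, chi_2: 0.

Explanation: Use <chi_rho, chi> = (1/|G|) sum_C |C| * chi_rho(C) * conj(chi(C)) with |G| = 3 for each irreducible chi in the table:
  <chi_rho, chi_0> = (1/3)[1*(3)*conj(1) + 1*(3)*conj(1) + 1*(3)*conj(1)]
      = (1/3)[(3) + (3) + (3)] = 9/3 = 3
  <chi_rho, chi_1> = (1/3)[1*(3)*conj(1) + 1*(3)*conj(exp(2*I*pi/3)) + 1*(3)*conj(exp(-2*I*pi/3))]
      = (1/3)[(3) + (3*exp(-2*I*pi/3)) + (3*exp(2*I*pi/3))] = 0/3 = 0
  <chi_rho, chi_2> = (1/3)[1*(3)*conj(1) + 1*(3)*conj(exp(-2*I*pi/3)) + 1*(3)*conj(exp(2*I*pi/3))]
      = (1/3)[(3) + (3*exp(2*I*pi/3)) + (3*exp(-2*I*pi/3))] = 0/3 = 0
(Exp terms are combined using exp(i*s)*conj(exp(i*t)) = exp(i*(s-t)), and sums of them are collapsed using the identity that for every m > 1 the m distinct m-th roots of unity sum to 0, e.g. 1 + exp(2*I*pi/3) + exp(-2*I*pi/3) = 0.)
Dimension check: dim(rho) = sum (mult * dim) = 3*1 + 0*1 + 0*1 = 3 = chi_rho(e) = 3.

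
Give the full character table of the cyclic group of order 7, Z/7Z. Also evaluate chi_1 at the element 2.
Character table of Z/7Z (irreps indexed chi_0,...,chi_6 with chi_k(m) = zeta_7^(k*m), zeta_7 = exp(2*pi*i/7)):
  irrep \ class  {0} (size 1)  {1} (size 1)    {2} (size 1)    {3} (size 1)    {4} (size 1)    {5} (size 1)    {6} (size 1)  
  chi_0          1             1               1               1               1               1               1             
  chi_1          1             exp(2*I*pi/7)   exp(4*I*pi/7)   exp(6*I*pi/7)   exp(-6*I*pi/7)  exp(-4*I*pi/7)  exp(-2*I*pi/7)
  chi_2          1             exp(4*I*pi/7)   exp(-6*I*pi/7)  exp(-2*I*pi/7)  exp(2*I*pi/7)   exp(6*I*pi/7)   exp(-4*I*pi/7)
  chi_3          1             exp(6*I*pi/7)   exp(-2*I*pi/7)  exp(4*I*pi/7)   exp(-4*I*pi/7)  exp(2*I*pi/7)   exp(-6*I*pi/7)
  chi_4          1             exp(-6*I*pi/7)  exp(2*I*pi/7)   exp(-4*I*pi/7)  exp(4*I*pi/7)   exp(-2*I*pi/7)  exp(6*I*pi/7) 
  chi_5          1             exp(-4*I*pi/7)  exp(6*I*pi/7)   exp(2*I*pi/7)   exp(-2*I*pi/7)  exp(-6*I*pi/7)  exp(4*I*pi/7) 
  chi_6          1             exp(-2*I*pi/7)  exp(-4*I*pi/7)  exp(-6*I*pi/7)  exp(6*I*pi/7)   exp(4*I*pi/7)   exp(2*I*pi/7) 

Spot check: chi_1(2) = zeta_7^(1*2) = zeta_7^2 = exp(4*I*pi/7).

Argument: Z/7Z is abelian, so all 7 irreducible complex representations are 1-dimensional. They are given by chi_k(m) = zeta_7^(k*m) for k = 0,...,6. Row orthogonality: sum_m chi_k(m) conj(chi_l(m)) = 7 * [k = l].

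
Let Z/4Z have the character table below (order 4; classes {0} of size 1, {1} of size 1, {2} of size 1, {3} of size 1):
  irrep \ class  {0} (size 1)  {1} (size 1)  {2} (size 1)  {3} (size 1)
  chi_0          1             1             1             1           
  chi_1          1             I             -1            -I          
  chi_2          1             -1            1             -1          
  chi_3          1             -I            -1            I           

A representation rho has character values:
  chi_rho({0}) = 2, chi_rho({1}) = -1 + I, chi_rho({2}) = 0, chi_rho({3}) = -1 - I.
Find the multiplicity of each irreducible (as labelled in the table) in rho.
Multiplicities: chi_0: 0, chi_1: 1, chi_2: 1, chi_3: 0.

Details: Use <chi_rho, chi> = (1/|G|) sum_C |C| * chi_rho(C) * conj(chi(C)) with |G| = 4 for each irreducible chi in the table:
  <chi_rho, chi_0> = (1/4)[1*(2)*conj(1) + 1*(-1 + I)*conj(1) + 1*(0)*conj(1) + 1*(-1 - I)*conj(1)]
      = (1/4)[(2) + (-1 + I) + (0) + (-1 - I)] = 0/4 = 0
  <chi_rho, chi_1> = (1/4)[1*(2)*conj(1) + 1*(-1 + I)*conj(I) + 1*(0)*conj(-1) + 1*(-1 - I)*conj(-I)]
      = (1/4)[(2) + (1 + I) + (0) + (1 - I)] = 4/4 = 1
  <chi_rho, chi_2> = (1/4)[1*(2)*conj(1) + 1*(-1 + I)*conj(-1) + 1*(0)*conj(1) + 1*(-1 - I)*conj(-1)]
      = (1/4)[(2) + (1 - I) + (0) + (1 + I)] = 4/4 = 1
  <chi_rho, chi_3> = (1/4)[1*(2)*conj(1) + 1*(-1 + I)*conj(-I) + 1*(0)*conj(-1) + 1*(-1 - I)*conj(I)]
      = (1/4)[(2) + (-1 - I) + (0) + (-1 + I)] = 0/4 = 0
(Exp terms are combined using exp(i*s)*conj(exp(i*t)) = exp(i*(s-t)), and sums of them are collapsed using the identity that for every m > 1 the m distinct m-th roots of unity sum to 0, e.g. 1 + exp(2*I*pi/3) + exp(-2*I*pi/3) = 0.)
Dimension check: dim(rho) = sum (mult * dim) = 0*1 + 1*1 + 1*1 + 0*1 = 2 = chi_rho(e) = 2.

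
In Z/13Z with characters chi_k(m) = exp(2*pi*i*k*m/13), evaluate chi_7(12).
chi_7(12) = zeta_13^84 = exp(12*I*pi/13)

Argument: chi_7(12) = zeta_13^(7*12) = zeta_13^84. Since zeta_13^13 = 1, this equals zeta_13^6 = exp(2*pi*i*6/13) = exp(12*I*pi/13).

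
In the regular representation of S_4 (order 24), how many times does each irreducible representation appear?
Each irreducible V_i of dimension d_i appears with multiplicity d_i, i.e. rho_reg = (direct sum over all irreducibles V_i) d_i V_i. The irreducible dimensions for S_4 are 1, 1, 2, 3, 3: 2 irreducibles of dimension 1, each with multiplicity 1; 1 irreducible of dimension 2, with multiplicity 2; 2 irreducibles of dimension 3, each with multiplicity 3. Total dimension 2*1*1 + 1*2*2 + 2*3*3 = 24 = |G|.

General theorem: in the regular representation of a finite group G, each irreducible appears with multiplicity equal to its dimension. Check: dim(rho_reg) = sum d_i^2 = 1 + 1 + 4 + 9 + 9 = 24 = |G|.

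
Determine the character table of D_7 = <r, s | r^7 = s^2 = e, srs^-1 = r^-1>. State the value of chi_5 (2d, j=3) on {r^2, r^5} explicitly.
Conjugacy classes: {e} of size 1, {r^1, r^6} of size 2, {r^2, r^5} of size 2, {r^3, r^4} of size 2, {s, sr, ..., sr^6} of size 7.
Character table:
  irrep \ class              {e} (size 1)  {r^1, r^6} (size 2)  {r^2, r^5} (size 2)  {r^3, r^4} (size 2)  {s, sr, ..., sr^6} (size 7)
  chi_1 (triv)               1             1                    1                    1                    1                          
  chi_2 (sign: r->1, s->-1)  1             1                    1                    1                    -1                         
  chi_3 (2d, j=1)            2             2*cos(2*pi/7)        -2*cos(3*pi/7)       -2*cos(pi/7)         0                          
  chi_4 (2d, j=2)            2             -2*cos(3*pi/7)       -2*cos(pi/7)         2*cos(2*pi/7)        0                          
  chi_5 (2d, j=3)            2             -2*cos(pi/7)         2*cos(2*pi/7)        -2*cos(3*pi/7)       0                          

Spot check: chi_5 (2d, j=3) on {r^2, r^5} = 2*cos(2*pi/7).

Details: D_7 has order 2*7 = 14 with 5 conjugacy classes, hence 5 irreducibles. Sum of squared dims 1 + 1 + 4 + 4 + 4 = 14 = |G|. Linear characters come from the abelianisation; the 2-dimensional irreps have character r^k -> 2*cos(2*pi*j*k/7), reflections -> 0.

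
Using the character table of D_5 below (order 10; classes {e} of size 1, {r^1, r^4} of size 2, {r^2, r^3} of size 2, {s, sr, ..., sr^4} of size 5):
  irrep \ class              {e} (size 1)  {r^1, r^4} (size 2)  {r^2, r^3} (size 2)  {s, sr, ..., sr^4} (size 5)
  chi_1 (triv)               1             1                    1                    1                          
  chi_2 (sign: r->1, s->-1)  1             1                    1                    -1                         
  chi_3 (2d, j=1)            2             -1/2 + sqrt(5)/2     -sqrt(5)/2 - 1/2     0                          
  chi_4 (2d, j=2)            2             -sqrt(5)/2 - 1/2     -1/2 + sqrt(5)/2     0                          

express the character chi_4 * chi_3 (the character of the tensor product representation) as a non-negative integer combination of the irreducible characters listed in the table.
chi_4 tensor chi_3 = chi_3 + chi_4 (all other irreducibles have multiplicity 0).

Proof sketch: The character of a tensor product is the pointwise product (chi_4 * chi_3)(C) = chi_4(C) * chi_3(C):
  {e}: (2)*(2), {r^1, r^4}: (-sqrt(5)/2 - 1/2)*(-1/2 + sqrt(5)/2), {r^2, r^3}: (-1/2 + sqrt(5)/2)*(-sqrt(5)/2 - 1/2), {s, sr, ..., sr^4}: (0)*(0)
so (chi_4 * chi_3) takes values
  {e} -> 4, {r^1, r^4} -> -1, {r^2, r^3} -> -1, {s, sr, ..., sr^4} -> 0.
Now take the inner product of this character with each irreducible chi from the table, <chi_4*chi_3, chi> = (1/10) sum_C |C| (chi_4*chi_3)(C) conj(chi(C)):
  <chi_4*chi_3, chi_1> = (1/10)[1*(4)*conj(1) + 2*(-1)*conj(1) + 2*(-1)*conj(1) + 5*(0)*conj(1)]
      = (1/10)[(4) + (-2) + (-2) + (0)] = 0/10 = 0
  <chi_4*chi_3, chi_2> = (1/10)[1*(4)*conj(1) + 2*(-1)*conj(1) + 2*(-1)*conj(1) + 5*(0)*conj(-1)]
      = (1/10)[(4) + (-2) + (-2) + (0)] = 0/10 = 0
  <chi_4*chi_3, chi_3> = (1/10)[1*(4)*conj(2) + 2*(-1)*conj(-1/2 + sqrt(5)/2) + 2*(-1)*conj(-sqrt(5)/2 - 1/2) + 5*(0)*conj(0)]
      = (1/10)[(8) + (1 - sqrt(5)) + (1 + sqrt(5)) + (0)] = 10/10 = 1
  <chi_4*chi_3, chi_4> = (1/10)[1*(4)*conj(2) + 2*(-1)*conj(-sqrt(5)/2 - 1/2) + 2*(-1)*conj(-1/2 + sqrt(5)/2) + 5*(0)*conj(0)]
      = (1/10)[(8) + (1 + sqrt(5)) + (1 - sqrt(5)) + (0)] = 10/10 = 1
Hence the multiplicities are chi_3: 1, chi_4: 1. Dimension check: dim(chi_4)*dim(chi_3) = 2*2 = 4 and sum (mult * dim) = 1*2 + 1*2 = 4.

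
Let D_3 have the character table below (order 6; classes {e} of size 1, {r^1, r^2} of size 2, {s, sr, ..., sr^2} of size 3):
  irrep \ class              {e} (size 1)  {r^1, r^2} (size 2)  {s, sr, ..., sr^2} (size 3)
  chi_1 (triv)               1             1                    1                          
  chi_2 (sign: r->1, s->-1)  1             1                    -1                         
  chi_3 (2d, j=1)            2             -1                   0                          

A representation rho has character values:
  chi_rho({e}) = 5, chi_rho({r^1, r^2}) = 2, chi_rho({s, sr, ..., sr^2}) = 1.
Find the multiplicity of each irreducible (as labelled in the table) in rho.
Multiplicities: chi_1: 2, chi_2: 1, chi_3: 1.

Justification: Use <chi_rho, chi> = (1/|G|) sum_C |C| * chi_rho(C) * conj(chi(C)) with |G| = 6 for each irreducible chi in the table:
  <chi_rho, chi_1> = (1/6)[1*(5)*conj(1) + 2*(2)*conj(1) + 3*(1)*conj(1)]
      = (1/6)[(5) + (4) + (3)] = 12/6 = 2
  <chi_rho, chi_2> = (1/6)[1*(5)*conj(1) + 2*(2)*conj(1) + 3*(1)*conj(-1)]
      = (1/6)[(5) + (4) + (-3)] = 6/6 = 1
  <chi_rho, chi_3> = (1/6)[1*(5)*conj(2) + 2*(2)*conj(-1) + 3*(1)*conj(0)]
      = (1/6)[(10) + (-4) + (0)] = 6/6 = 1
Dimension check: dim(rho) = sum (mult * dim) = 2*1 + 1*1 + 1*2 = 5 = chi_rho(e) = 5.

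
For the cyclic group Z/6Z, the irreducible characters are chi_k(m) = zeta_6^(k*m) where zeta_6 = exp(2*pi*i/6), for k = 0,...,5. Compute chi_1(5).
chi_1(5) = zeta_6^5 = exp(-I*pi/3)

Explanation: chi_1(5) = zeta_6^(1*5) = zeta_6^5. Since zeta_6^6 = 1, this equals zeta_6^5 = exp(2*pi*i*5/6) = exp(-I*pi/3).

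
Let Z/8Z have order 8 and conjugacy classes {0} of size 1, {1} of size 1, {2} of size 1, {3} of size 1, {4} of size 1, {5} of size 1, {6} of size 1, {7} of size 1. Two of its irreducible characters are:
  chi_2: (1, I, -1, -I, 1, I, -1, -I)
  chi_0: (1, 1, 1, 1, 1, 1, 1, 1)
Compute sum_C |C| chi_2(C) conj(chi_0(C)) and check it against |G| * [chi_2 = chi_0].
Sum = 0; so <chi_2, chi_0> = 0 (distinct irreducibles are orthogonal).

Proof sketch: Compute term by term over conjugacy classes (|C| * chi_2(C) * conj(chi_0(C))):
  1*(1)*conj(1) + 1*(I)*conj(1) + 1*(-1)*conj(1) + 1*(-I)*conj(1) + 1*(1)*conj(1) + 1*(I)*conj(1) + 1*(-1)*conj(1) + 1*(-I)*conj(1)
  = (1) + (I) + (-1) + (-I) + (1) + (I) + (-1) + (-I)
  = 0.
(Exp terms are combined using exp(i*s)*conj(exp(i*t)) = exp(i*(s-t)), and sums of them are collapsed using the identity that for every m > 1 the m distinct m-th roots of unity sum to 0, e.g. 1 + exp(2*I*pi/3) + exp(-2*I*pi/3) = 0.)
Dividing by |G| = 8 gives 0/8 = 0, matching the row-orthogonality relation <chi_2, chi_0> = [chi_2 = chi_0].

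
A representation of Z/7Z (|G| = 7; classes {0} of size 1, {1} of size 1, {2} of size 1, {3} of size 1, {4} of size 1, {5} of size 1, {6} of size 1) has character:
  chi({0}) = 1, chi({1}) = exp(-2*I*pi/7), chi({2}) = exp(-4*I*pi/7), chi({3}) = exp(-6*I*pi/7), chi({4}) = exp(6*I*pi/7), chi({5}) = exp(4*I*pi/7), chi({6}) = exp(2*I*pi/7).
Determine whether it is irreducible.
Irreducible: <chi, chi> = 1.

Solution. <chi, chi> = (1/|G|) sum_C |C| * |chi(C)|^2 = (1/7)[1*|1|^2 + 1*|exp(-2*I*pi/7)|^2 + 1*|exp(-4*I*pi/7)|^2 + 1*|exp(-6*I*pi/7)|^2 + 1*|exp(6*I*pi/7)|^2 + 1*|exp(4*I*pi/7)|^2 + 1*|exp(2*I*pi/7)|^2]
  = (1/7)[(1) + (1) + (1) + (1) + (1) + (1) + (1)] = 7/7 = 1.
(Exp terms are combined using exp(i*s)*conj(exp(i*t)) = exp(i*(s-t)), and sums of them are collapsed using the identity that for every m > 1 the m distinct m-th roots of unity sum to 0, e.g. 1 + exp(2*I*pi/3) + exp(-2*I*pi/3) = 0.)
A character is irreducible iff <chi, chi> = 1, so this representation is irreducible.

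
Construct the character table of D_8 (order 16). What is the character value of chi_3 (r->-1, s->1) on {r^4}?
Conjugacy classes: {e} of size 1, {r^4} of size 1, {r^1, r^7} of size 2, {r^2, r^6} of size 2, {r^3, r^5} of size 2, {s, sr^2, ...} of size 4, {sr, sr^3, ...} of size 4.
Character table:
  irrep \ class              {e} (size 1)  {r^4} (size 1)  {r^1, r^7} (size 2)  {r^2, r^6} (size 2)  {r^3, r^5} (size 2)  {s, sr^2, ...} (size 4)  {sr, sr^3, ...} (size 4)
  chi_1 (triv)               1             1               1                    1                    1                    1                        1                       
  chi_2 (sign: r->1, s->-1)  1             1               1                    1                    1                    -1                       -1                      
  chi_3 (r->-1, s->1)        1             1               -1                   1                    -1                   1                        -1                      
  chi_4 (r->-1, s->-1)       1             1               -1                   1                    -1                   -1                       1                       
  chi_5 (2d, j=1)            2             -2              sqrt(2)              0                    -sqrt(2)             0                        0                       
  chi_6 (2d, j=2)            2             2               0                    -2                   0                    0                        0                       
  chi_7 (2d, j=3)            2             -2              -sqrt(2)             0                    sqrt(2)              0                        0                       

Spot check: chi_3 (r->-1, s->1) on {r^4} = 1.

D_8 has order 2*8 = 16 with 7 conjugacy classes, hence 7 irreducibles. Sum of squared dims 1 + 1 + 1 + 1 + 4 + 4 + 4 = 16 = |G|. Linear characters come from the abelianisation; the 2-dimensional irreps have character r^k -> 2*cos(2*pi*j*k/8), reflections -> 0.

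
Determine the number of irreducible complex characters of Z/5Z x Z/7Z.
35

Derivation: The number of irreducible complex representations of a finite group equals its number of conjugacy classes. Z/5Z x Z/7Z is abelian of order 35, so every element is its own conjugacy class: 35 classes, so Z/5Z x Z/7Z (order 35) has exactly 35 irreducible complex representations.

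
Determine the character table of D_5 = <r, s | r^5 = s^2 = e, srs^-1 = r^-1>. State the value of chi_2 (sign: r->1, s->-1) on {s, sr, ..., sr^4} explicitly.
Conjugacy classes: {e} of size 1, {r^1, r^4} of size 2, {r^2, r^3} of size 2, {s, sr, ..., sr^4} of size 5.
Character table:
  irrep \ class              {e} (size 1)  {r^1, r^4} (size 2)  {r^2, r^3} (size 2)  {s, sr, ..., sr^4} (size 5)
  chi_1 (triv)               1             1                    1                    1                          
  chi_2 (sign: r->1, s->-1)  1             1                    1                    -1                         
  chi_3 (2d, j=1)            2             -1/2 + sqrt(5)/2     -sqrt(5)/2 - 1/2     0                          
  chi_4 (2d, j=2)            2             -sqrt(5)/2 - 1/2     -1/2 + sqrt(5)/2     0                          

Spot check: chi_2 (sign: r->1, s->-1) on {s, sr, ..., sr^4} = -1.

Derivation: D_5 has order 2*5 = 10 with 4 conjugacy classes, hence 4 irreducibles. Sum of squared dims 1 + 1 + 4 + 4 = 10 = |G|. Linear characters come from the abelianisation; the 2-dimensional irreps have character r^k -> 2*cos(2*pi*j*k/5), reflections -> 0.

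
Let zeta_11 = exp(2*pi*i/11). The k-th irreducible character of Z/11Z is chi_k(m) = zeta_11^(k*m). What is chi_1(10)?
chi_1(10) = zeta_11^10 = exp(-2*I*pi/11)

chi_1(10) = zeta_11^(1*10) = zeta_11^10. Since zeta_11^11 = 1, this equals zeta_11^10 = exp(2*pi*i*10/11) = exp(-2*I*pi/11).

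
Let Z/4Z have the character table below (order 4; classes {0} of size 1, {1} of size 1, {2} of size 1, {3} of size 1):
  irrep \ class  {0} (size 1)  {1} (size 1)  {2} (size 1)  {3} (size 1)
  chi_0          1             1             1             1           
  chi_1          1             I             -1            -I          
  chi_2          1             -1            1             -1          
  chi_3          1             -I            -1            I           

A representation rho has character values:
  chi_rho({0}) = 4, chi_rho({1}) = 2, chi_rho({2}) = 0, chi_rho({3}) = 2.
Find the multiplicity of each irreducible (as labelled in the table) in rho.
Multiplicities: chi_0: 2, chi_1: 1, chi_2: 0, chi_3: 1.

Reasoning: Use <chi_rho, chi> = (1/|G|) sum_C |C| * chi_rho(C) * conj(chi(C)) with |G| = 4 for each irreducible chi in the table:
  <chi_rho, chi_0> = (1/4)[1*(4)*conj(1) + 1*(2)*conj(1) + 1*(0)*conj(1) + 1*(2)*conj(1)]
      = (1/4)[(4) + (2) + (0) + (2)] = 8/4 = 2
  <chi_rho, chi_1> = (1/4)[1*(4)*conj(1) + 1*(2)*conj(I) + 1*(0)*conj(-1) + 1*(2)*conj(-I)]
      = (1/4)[(4) + (-2*I) + (0) + (2*I)] = 4/4 = 1
  <chi_rho, chi_2> = (1/4)[1*(4)*conj(1) + 1*(2)*conj(-1) + 1*(0)*conj(1) + 1*(2)*conj(-1)]
      = (1/4)[(4) + (-2) + (0) + (-2)] = 0/4 = 0
  <chi_rho, chi_3> = (1/4)[1*(4)*conj(1) + 1*(2)*conj(-I) + 1*(0)*conj(-1) + 1*(2)*conj(I)]
      = (1/4)[(4) + (2*I) + (0) + (-2*I)] = 4/4 = 1
(Exp terms are combined using exp(i*s)*conj(exp(i*t)) = exp(i*(s-t)), and sums of them are collapsed using the identity that for every m > 1 the m distinct m-th roots of unity sum to 0, e.g. 1 + exp(2*I*pi/3) + exp(-2*I*pi/3) = 0.)
Dimension check: dim(rho) = sum (mult * dim) = 2*1 + 1*1 + 0*1 + 1*1 = 4 = chi_rho(e) = 4.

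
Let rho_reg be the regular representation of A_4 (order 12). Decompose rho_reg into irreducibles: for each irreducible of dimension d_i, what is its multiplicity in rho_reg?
Each irreducible V_i of dimension d_i appears with multiplicity d_i, i.e. rho_reg = (direct sum over all irreducibles V_i) d_i V_i. The irreducible dimensions for A_4 are 1, 1, 1, 3: 3 irreducibles of dimension 1, each with multiplicity 1; 1 irreducible of dimension 3, with multiplicity 3. Total dimension 3*1*1 + 1*3*3 = 12 = |G|.

General theorem: in the regular representation of a finite group G, each irreducible appears with multiplicity equal to its dimension. Check: dim(rho_reg) = sum d_i^2 = 1 + 1 + 1 + 9 = 12 = |G|.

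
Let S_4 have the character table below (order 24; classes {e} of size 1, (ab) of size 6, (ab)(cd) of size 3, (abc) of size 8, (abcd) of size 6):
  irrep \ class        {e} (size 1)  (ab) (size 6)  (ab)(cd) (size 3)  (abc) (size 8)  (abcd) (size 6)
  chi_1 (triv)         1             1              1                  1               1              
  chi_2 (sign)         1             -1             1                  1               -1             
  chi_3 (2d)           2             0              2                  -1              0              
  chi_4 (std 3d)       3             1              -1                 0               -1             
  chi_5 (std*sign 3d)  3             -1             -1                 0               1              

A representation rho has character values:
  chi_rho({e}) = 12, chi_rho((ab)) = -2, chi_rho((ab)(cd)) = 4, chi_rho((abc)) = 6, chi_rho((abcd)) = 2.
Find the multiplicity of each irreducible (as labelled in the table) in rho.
Multiplicities: chi_1: 3, chi_2: 3, chi_3: 0, chi_4: 0, chi_5: 2.

Why: Use <chi_rho, chi> = (1/|G|) sum_C |C| * chi_rho(C) * conj(chi(C)) with |G| = 24 for each irreducible chi in the table:
  <chi_rho, chi_1> = (1/24)[1*(12)*conj(1) + 6*(-2)*conj(1) + 3*(4)*conj(1) + 8*(6)*conj(1) + 6*(2)*conj(1)]
      = (1/24)[(12) + (-12) + (12) + (48) + (12)] = 72/24 = 3
  <chi_rho, chi_2> = (1/24)[1*(12)*conj(1) + 6*(-2)*conj(-1) + 3*(4)*conj(1) + 8*(6)*conj(1) + 6*(2)*conj(-1)]
      = (1/24)[(12) + (12) + (12) + (48) + (-12)] = 72/24 = 3
  <chi_rho, chi_3> = (1/24)[1*(12)*conj(2) + 6*(-2)*conj(0) + 3*(4)*conj(2) + 8*(6)*conj(-1) + 6*(2)*conj(0)]
      = (1/24)[(24) + (0) + (24) + (-48) + (0)] = 0/24 = 0
  <chi_rho, chi_4> = (1/24)[1*(12)*conj(3) + 6*(-2)*conj(1) + 3*(4)*conj(-1) + 8*(6)*conj(0) + 6*(2)*conj(-1)]
      = (1/24)[(36) + (-12) + (-12) + (0) + (-12)] = 0/24 = 0
  <chi_rho, chi_5> = (1/24)[1*(12)*conj(3) + 6*(-2)*conj(-1) + 3*(4)*conj(-1) + 8*(6)*conj(0) + 6*(2)*conj(1)]
      = (1/24)[(36) + (12) + (-12) + (0) + (12)] = 48/24 = 2
Dimension check: dim(rho) = sum (mult * dim) = 3*1 + 3*1 + 0*2 + 0*3 + 2*3 = 12 = chi_rho(e) = 12.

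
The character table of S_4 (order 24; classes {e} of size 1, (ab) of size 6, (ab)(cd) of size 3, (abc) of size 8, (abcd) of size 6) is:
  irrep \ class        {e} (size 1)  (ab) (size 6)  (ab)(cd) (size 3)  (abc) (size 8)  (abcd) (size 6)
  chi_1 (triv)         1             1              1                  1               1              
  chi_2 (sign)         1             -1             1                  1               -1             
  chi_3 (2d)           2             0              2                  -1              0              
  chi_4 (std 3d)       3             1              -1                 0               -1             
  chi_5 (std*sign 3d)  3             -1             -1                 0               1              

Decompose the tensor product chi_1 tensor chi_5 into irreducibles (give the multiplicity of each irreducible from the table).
chi_1 tensor chi_5 = chi_5 (all other irreducibles have multiplicity 0).

Derivation: The character of a tensor product is the pointwise product (chi_1 * chi_5)(C) = chi_1(C) * chi_5(C):
  {e}: (1)*(3), (ab): (1)*(-1), (ab)(cd): (1)*(-1), (abc): (1)*(0), (abcd): (1)*(1)
so (chi_1 * chi_5) takes values
  {e} -> 3, (ab) -> -1, (ab)(cd) -> -1, (abc) -> 0, (abcd) -> 1.
Now take the inner product of this character with each irreducible chi from the table, <chi_1*chi_5, chi> = (1/24) sum_C |C| (chi_1*chi_5)(C) conj(chi(C)):
  <chi_1*chi_5, chi_1> = (1/24)[1*(3)*conj(1) + 6*(-1)*conj(1) + 3*(-1)*conj(1) + 8*(0)*conj(1) + 6*(1)*conj(1)]
      = (1/24)[(3) + (-6) + (-3) + (0) + (6)] = 0/24 = 0
  <chi_1*chi_5, chi_2> = (1/24)[1*(3)*conj(1) + 6*(-1)*conj(-1) + 3*(-1)*conj(1) + 8*(0)*conj(1) + 6*(1)*conj(-1)]
      = (1/24)[(3) + (6) + (-3) + (0) + (-6)] = 0/24 = 0
  <chi_1*chi_5, chi_3> = (1/24)[1*(3)*conj(2) + 6*(-1)*conj(0) + 3*(-1)*conj(2) + 8*(0)*conj(-1) + 6*(1)*conj(0)]
      = (1/24)[(6) + (0) + (-6) + (0) + (0)] = 0/24 = 0
  <chi_1*chi_5, chi_4> = (1/24)[1*(3)*conj(3) + 6*(-1)*conj(1) + 3*(-1)*conj(-1) + 8*(0)*conj(0) + 6*(1)*conj(-1)]
      = (1/24)[(9) + (-6) + (3) + (0) + (-6)] = 0/24 = 0
  <chi_1*chi_5, chi_5> = (1/24)[1*(3)*conj(3) + 6*(-1)*conj(-1) + 3*(-1)*conj(-1) + 8*(0)*conj(0) + 6*(1)*conj(1)]
      = (1/24)[(9) + (6) + (3) + (0) + (6)] = 24/24 = 1
Hence the multiplicities are chi_5: 1. Dimension check: dim(chi_1)*dim(chi_5) = 1*3 = 3 and sum (mult * dim) = 1*3 = 3.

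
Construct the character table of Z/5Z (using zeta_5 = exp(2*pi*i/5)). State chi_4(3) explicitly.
Character table of Z/5Z (irreps indexed chi_0,...,chi_4 with chi_k(m) = zeta_5^(k*m), zeta_5 = exp(2*pi*i/5)):
  irrep \ class  {0} (size 1)  {1} (size 1)    {2} (size 1)    {3} (size 1)    {4} (size 1)  
  chi_0          1             1               1               1               1             
  chi_1          1             exp(2*I*pi/5)   exp(4*I*pi/5)   exp(-4*I*pi/5)  exp(-2*I*pi/5)
  chi_2          1             exp(4*I*pi/5)   exp(-2*I*pi/5)  exp(2*I*pi/5)   exp(-4*I*pi/5)
  chi_3          1             exp(-4*I*pi/5)  exp(2*I*pi/5)   exp(-2*I*pi/5)  exp(4*I*pi/5) 
  chi_4          1             exp(-2*I*pi/5)  exp(-4*I*pi/5)  exp(4*I*pi/5)   exp(2*I*pi/5) 

Spot check: chi_4(3) = zeta_5^(4*3) = zeta_5^12 = exp(4*I*pi/5).

Reasoning: Z/5Z is abelian, so all 5 irreducible complex representations are 1-dimensional. They are given by chi_k(m) = zeta_5^(k*m) for k = 0,...,4. Row orthogonality: sum_m chi_k(m) conj(chi_l(m)) = 5 * [k = l].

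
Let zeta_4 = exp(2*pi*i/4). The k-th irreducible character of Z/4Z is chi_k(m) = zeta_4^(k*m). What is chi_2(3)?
chi_2(3) = zeta_4^6 = -1

Explanation: chi_2(3) = zeta_4^(2*3) = zeta_4^6. Since zeta_4^4 = 1, this equals zeta_4^2 = exp(2*pi*i*2/4) = -1.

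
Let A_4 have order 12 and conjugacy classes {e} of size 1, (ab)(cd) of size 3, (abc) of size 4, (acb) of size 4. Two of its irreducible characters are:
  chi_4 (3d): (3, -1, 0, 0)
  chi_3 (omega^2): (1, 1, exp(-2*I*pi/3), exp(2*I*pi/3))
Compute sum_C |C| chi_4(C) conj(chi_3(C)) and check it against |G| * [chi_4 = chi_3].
Sum = 0; so <chi_4, chi_3> = 0 (distinct irreducibles are orthogonal).

Solution. Compute term by term over conjugacy classes (|C| * chi_4(C) * conj(chi_3(C))):
  1*(3)*conj(1) + 3*(-1)*conj(1) + 4*(0)*conj(exp(-2*I*pi/3)) + 4*(0)*conj(exp(2*I*pi/3))
  = (3) + (-3) + (0) + (0)
  = 0.
(Exp terms are combined using exp(i*s)*conj(exp(i*t)) = exp(i*(s-t)), and sums of them are collapsed using the identity that for every m > 1 the m distinct m-th roots of unity sum to 0, e.g. 1 + exp(2*I*pi/3) + exp(-2*I*pi/3) = 0.)
Dividing by |G| = 12 gives 0/12 = 0, matching the row-orthogonality relation <chi_4, chi_3> = [chi_4 = chi_3].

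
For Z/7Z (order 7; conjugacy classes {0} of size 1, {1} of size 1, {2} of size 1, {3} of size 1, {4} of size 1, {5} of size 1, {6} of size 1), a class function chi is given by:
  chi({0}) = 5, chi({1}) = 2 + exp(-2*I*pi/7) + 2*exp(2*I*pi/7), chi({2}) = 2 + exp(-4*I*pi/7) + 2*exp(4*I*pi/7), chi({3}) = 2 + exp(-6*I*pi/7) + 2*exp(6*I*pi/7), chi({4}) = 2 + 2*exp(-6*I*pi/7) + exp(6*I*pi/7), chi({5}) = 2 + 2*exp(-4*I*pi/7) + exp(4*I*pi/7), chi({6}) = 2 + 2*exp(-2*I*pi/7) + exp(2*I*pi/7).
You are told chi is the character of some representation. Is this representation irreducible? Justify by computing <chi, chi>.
Not irreducible (reducible): <chi, chi> = 9 > 1.

Why: <chi, chi> = (1/|G|) sum_C |C| * |chi(C)|^2 = (1/7)[1*|5|^2 + 1*|2 + exp(-2*I*pi/7) + 2*exp(2*I*pi/7)|^2 + 1*|2 + exp(-4*I*pi/7) + 2*exp(4*I*pi/7)|^2 + 1*|2 + exp(-6*I*pi/7) + 2*exp(6*I*pi/7)|^2 + 1*|2 + 2*exp(-6*I*pi/7) + exp(6*I*pi/7)|^2 + 1*|2 + 2*exp(-4*I*pi/7) + exp(4*I*pi/7)|^2 + 1*|2 + 2*exp(-2*I*pi/7) + exp(2*I*pi/7)|^2]
  = (1/7)[(25) + (9 + 6*exp(-2*I*pi/7) + 2*exp(-4*I*pi/7) + 2*exp(4*I*pi/7) + 6*exp(2*I*pi/7)) + (9 + 6*exp(-4*I*pi/7) + 2*exp(-6*I*pi/7) + 2*exp(6*I*pi/7) + 6*exp(4*I*pi/7)) + (9 + 6*exp(-6*I*pi/7) + 2*exp(-2*I*pi/7) + 2*exp(2*I*pi/7) + 6*exp(6*I*pi/7)) + (9 + 6*exp(-6*I*pi/7) + 2*exp(-2*I*pi/7) + 2*exp(2*I*pi/7) + 6*exp(6*I*pi/7)) + (9 + 6*exp(-4*I*pi/7) + 2*exp(-6*I*pi/7) + 2*exp(6*I*pi/7) + 6*exp(4*I*pi/7)) + (9 + 6*exp(-2*I*pi/7) + 2*exp(-4*I*pi/7) + 2*exp(4*I*pi/7) + 6*exp(2*I*pi/7))] = 63/7 = 9.
(Exp terms are combined using exp(i*s)*conj(exp(i*t)) = exp(i*(s-t)), and sums of them are collapsed using the identity that for every m > 1 the m distinct m-th roots of unity sum to 0, e.g. 1 + exp(2*I*pi/3) + exp(-2*I*pi/3) = 0.)
A character is irreducible iff <chi, chi> = 1, so this representation is reducible.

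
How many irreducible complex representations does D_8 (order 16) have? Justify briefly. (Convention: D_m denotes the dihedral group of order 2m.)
7

Details: The number of irreducible complex representations of a finite group equals its number of conjugacy classes. D_8 has 7 conjugacy classes (n/2 + 3 for n even), so D_8 (order 16) has exactly 7 irreducible complex representations.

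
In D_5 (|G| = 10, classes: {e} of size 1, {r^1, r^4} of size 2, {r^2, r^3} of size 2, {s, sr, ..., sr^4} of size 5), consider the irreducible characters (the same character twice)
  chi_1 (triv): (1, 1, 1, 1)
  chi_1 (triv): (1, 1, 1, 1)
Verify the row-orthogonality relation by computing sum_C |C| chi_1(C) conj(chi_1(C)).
Sum = 10 = |G| = 10; so <chi_1, chi_1> = 1 (norm-1 confirms irreducibility).

Derivation: Compute term by term over conjugacy classes (|C| * chi_1(C) * conj(chi_1(C))):
  1*(1)*conj(1) + 2*(1)*conj(1) + 2*(1)*conj(1) + 5*(1)*conj(1)
  = (1) + (2) + (2) + (5)
  = 10.
Dividing by |G| = 10 gives 10/10 = 1, matching the row-orthogonality relation <chi_1, chi_1> = [chi_1 = chi_1].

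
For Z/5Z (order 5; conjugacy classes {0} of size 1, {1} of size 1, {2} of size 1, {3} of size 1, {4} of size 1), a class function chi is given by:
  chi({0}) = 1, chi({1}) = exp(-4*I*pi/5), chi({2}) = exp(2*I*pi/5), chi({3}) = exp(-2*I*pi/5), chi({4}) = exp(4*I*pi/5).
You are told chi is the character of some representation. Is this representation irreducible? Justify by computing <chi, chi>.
Irreducible: <chi, chi> = 1.

Justification: <chi, chi> = (1/|G|) sum_C |C| * |chi(C)|^2 = (1/5)[1*|1|^2 + 1*|exp(-4*I*pi/5)|^2 + 1*|exp(2*I*pi/5)|^2 + 1*|exp(-2*I*pi/5)|^2 + 1*|exp(4*I*pi/5)|^2]
  = (1/5)[(1) + (1) + (1) + (1) + (1)] = 5/5 = 1.
(Exp terms are combined using exp(i*s)*conj(exp(i*t)) = exp(i*(s-t)), and sums of them are collapsed using the identity that for every m > 1 the m distinct m-th roots of unity sum to 0, e.g. 1 + exp(2*I*pi/3) + exp(-2*I*pi/3) = 0.)
A character is irreducible iff <chi, chi> = 1, so this representation is irreducible.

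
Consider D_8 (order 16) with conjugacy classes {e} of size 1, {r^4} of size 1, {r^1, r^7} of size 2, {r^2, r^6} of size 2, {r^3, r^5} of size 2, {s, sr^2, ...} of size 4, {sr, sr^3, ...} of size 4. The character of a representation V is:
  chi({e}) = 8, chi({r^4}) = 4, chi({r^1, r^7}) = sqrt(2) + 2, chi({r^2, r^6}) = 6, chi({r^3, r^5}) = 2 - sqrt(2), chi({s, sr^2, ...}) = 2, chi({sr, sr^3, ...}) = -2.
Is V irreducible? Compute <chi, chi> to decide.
Not irreducible (reducible): <chi, chi> = 13 > 1.

Reasoning: <chi, chi> = (1/|G|) sum_C |C| * |chi(C)|^2 = (1/16)[1*|8|^2 + 1*|4|^2 + 2*|sqrt(2) + 2|^2 + 2*|6|^2 + 2*|2 - sqrt(2)|^2 + 4*|2|^2 + 4*|-2|^2]
  = (1/16)[(64) + (16) + (8*sqrt(2) + 12) + (72) + (12 - 8*sqrt(2)) + (16) + (16)] = 208/16 = 13.
A character is irreducible iff <chi, chi> = 1, so this representation is reducible.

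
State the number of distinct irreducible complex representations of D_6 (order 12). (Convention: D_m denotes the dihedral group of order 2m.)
6

The number of irreducible complex representations of a finite group equals its number of conjugacy classes. D_6 has 6 conjugacy classes (n/2 + 3 for n even), so D_6 (order 12) has exactly 6 irreducible complex representations.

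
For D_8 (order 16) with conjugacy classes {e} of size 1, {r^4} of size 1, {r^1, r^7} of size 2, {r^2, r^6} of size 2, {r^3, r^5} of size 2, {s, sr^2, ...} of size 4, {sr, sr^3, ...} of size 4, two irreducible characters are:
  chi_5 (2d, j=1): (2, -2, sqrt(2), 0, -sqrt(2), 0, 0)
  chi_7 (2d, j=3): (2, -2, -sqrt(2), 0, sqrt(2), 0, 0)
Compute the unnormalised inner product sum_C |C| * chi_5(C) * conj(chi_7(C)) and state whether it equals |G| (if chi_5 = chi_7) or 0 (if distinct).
Sum = 0; so <chi_5, chi_7> = 0 (distinct irreducibles are orthogonal).

Details: Compute term by term over conjugacy classes (|C| * chi_5(C) * conj(chi_7(C))):
  1*(2)*conj(2) + 1*(-2)*conj(-2) + 2*(sqrt(2))*conj(-sqrt(2)) + 2*(0)*conj(0) + 2*(-sqrt(2))*conj(sqrt(2)) + 4*(0)*conj(0) + 4*(0)*conj(0)
  = (4) + (4) + (-4) + (0) + (-4) + (0) + (0)
  = 0.
Dividing by |G| = 16 gives 0/16 = 0, matching the row-orthogonality relation <chi_5, chi_7> = [chi_5 = chi_7].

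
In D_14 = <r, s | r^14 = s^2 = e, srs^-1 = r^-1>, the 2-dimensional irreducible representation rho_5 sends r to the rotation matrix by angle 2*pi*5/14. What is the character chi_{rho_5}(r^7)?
chi_{rho_5}(r^7) = 2*cos(2*pi*5*7/14) = -2

Working: rho_5(r^7) is rotation by angle 2*pi*5*7/14, whose trace is 2*cos(2*pi*5*7/14) = -2.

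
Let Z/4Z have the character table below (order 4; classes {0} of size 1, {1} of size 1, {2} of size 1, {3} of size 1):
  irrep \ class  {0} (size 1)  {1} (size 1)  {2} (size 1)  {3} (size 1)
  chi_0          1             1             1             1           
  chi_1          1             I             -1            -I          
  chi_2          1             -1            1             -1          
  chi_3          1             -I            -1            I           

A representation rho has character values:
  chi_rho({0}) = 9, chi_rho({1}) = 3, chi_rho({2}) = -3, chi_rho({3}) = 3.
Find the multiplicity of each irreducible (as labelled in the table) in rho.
Multiplicities: chi_0: 3, chi_1: 3, chi_2: 0, chi_3: 3.

Reasoning: Use <chi_rho, chi> = (1/|G|) sum_C |C| * chi_rho(C) * conj(chi(C)) with |G| = 4 for each irreducible chi in the table:
  <chi_rho, chi_0> = (1/4)[1*(9)*conj(1) + 1*(3)*conj(1) + 1*(-3)*conj(1) + 1*(3)*conj(1)]
      = (1/4)[(9) + (3) + (-3) + (3)] = 12/4 = 3
  <chi_rho, chi_1> = (1/4)[1*(9)*conj(1) + 1*(3)*conj(I) + 1*(-3)*conj(-1) + 1*(3)*conj(-I)]
      = (1/4)[(9) + (-3*I) + (3) + (3*I)] = 12/4 = 3
  <chi_rho, chi_2> = (1/4)[1*(9)*conj(1) + 1*(3)*conj(-1) + 1*(-3)*conj(1) + 1*(3)*conj(-1)]
      = (1/4)[(9) + (-3) + (-3) + (-3)] = 0/4 = 0
  <chi_rho, chi_3> = (1/4)[1*(9)*conj(1) + 1*(3)*conj(-I) + 1*(-3)*conj(-1) + 1*(3)*conj(I)]
      = (1/4)[(9) + (3*I) + (3) + (-3*I)] = 12/4 = 3
(Exp terms are combined using exp(i*s)*conj(exp(i*t)) = exp(i*(s-t)), and sums of them are collapsed using the identity that for every m > 1 the m distinct m-th roots of unity sum to 0, e.g. 1 + exp(2*I*pi/3) + exp(-2*I*pi/3) = 0.)
Dimension check: dim(rho) = sum (mult * dim) = 3*1 + 3*1 + 0*1 + 3*1 = 9 = chi_rho(e) = 9.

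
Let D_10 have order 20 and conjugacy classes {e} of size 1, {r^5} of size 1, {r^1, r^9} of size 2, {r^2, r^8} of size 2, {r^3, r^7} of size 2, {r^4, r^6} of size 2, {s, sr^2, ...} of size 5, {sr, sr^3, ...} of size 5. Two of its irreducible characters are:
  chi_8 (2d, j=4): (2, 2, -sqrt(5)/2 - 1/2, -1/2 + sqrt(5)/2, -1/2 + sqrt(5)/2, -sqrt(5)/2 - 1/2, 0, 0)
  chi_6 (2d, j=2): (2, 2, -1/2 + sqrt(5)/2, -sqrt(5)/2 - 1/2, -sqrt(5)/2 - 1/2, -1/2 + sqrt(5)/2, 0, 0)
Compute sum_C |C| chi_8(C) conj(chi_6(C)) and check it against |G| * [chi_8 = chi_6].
Sum = 0; so <chi_8, chi_6> = 0 (distinct irreducibles are orthogonal).

Why: Compute term by term over conjugacy classes (|C| * chi_8(C) * conj(chi_6(C))):
  1*(2)*conj(2) + 1*(2)*conj(2) + 2*(-sqrt(5)/2 - 1/2)*conj(-1/2 + sqrt(5)/2) + 2*(-1/2 + sqrt(5)/2)*conj(-sqrt(5)/2 - 1/2) + 2*(-1/2 + sqrt(5)/2)*conj(-sqrt(5)/2 - 1/2) + 2*(-sqrt(5)/2 - 1/2)*conj(-1/2 + sqrt(5)/2) + 5*(0)*conj(0) + 5*(0)*conj(0)
  = (4) + (4) + (-2) + (-2) + (-2) + (-2) + (0) + (0)
  = 0.
Dividing by |G| = 20 gives 0/20 = 0, matching the row-orthogonality relation <chi_8, chi_6> = [chi_8 = chi_6].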